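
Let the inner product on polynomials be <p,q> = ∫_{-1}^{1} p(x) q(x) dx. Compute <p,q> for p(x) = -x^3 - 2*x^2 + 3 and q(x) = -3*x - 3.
<p,q> = -64/5

Expand the product: p(x)·q(x) = 3*x^4 + 9*x^3 + 6*x^2 - 9*x - 9.
∫_{-1}^{1} of each monomial x^k gives [2/(k+1) if k even, 0 if k odd]. Integrating term-by-term (or equivalently evaluating the antiderivative F(x) = 3*x^5/5 + 9*x^4/4 + 2*x^3 - 9*x^2/2 - 9*x at the endpoints):
  F(1) − F(−1) = -173/20 − (83/20) = -64/5.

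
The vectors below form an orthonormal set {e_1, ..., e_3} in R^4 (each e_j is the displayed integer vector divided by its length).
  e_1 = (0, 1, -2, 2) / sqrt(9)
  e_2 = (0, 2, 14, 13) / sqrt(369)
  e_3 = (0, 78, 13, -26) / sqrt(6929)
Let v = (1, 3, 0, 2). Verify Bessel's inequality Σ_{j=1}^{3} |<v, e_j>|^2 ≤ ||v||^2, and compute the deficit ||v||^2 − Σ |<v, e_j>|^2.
Σ |<v, e_j>|^2 = 13; ||v||^2 = 14; deficit = 1

Write each e_j = u_j / sqrt(<u_j, u_j>) where u_j is the displayed integer vector. Then <v, e_j> = <v, u_j> / sqrt(<u_j, u_j>), so |<v, e_j>|^2 = <v, u_j>^2 / <u_j, u_j>.
Coefficients: <v, e_1> = 7/sqrt(9), <v, e_2> = 32/sqrt(369), <v, e_3> = 182/sqrt(6929).
Square and sum: Σ |<v, e_j>|^2 = 13.
Compute ||v||^2 = v·v = 14.
Deficit = 14 − 13 = 1 ≥ 0, confirming Bessel's inequality. (The deficit equals ||v − Σ <v,e_j> e_j||^2, the squared distance from v to span{e_j}.)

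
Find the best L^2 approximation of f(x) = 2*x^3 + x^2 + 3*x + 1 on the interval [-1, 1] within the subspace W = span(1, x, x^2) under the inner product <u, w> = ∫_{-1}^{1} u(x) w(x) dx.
g(x) = x^2 + 21*x/5 + 1

The best approximation g ∈ W is the orthogonal projection of f onto W. Writing g = a_0 + a_1 x + a_2 x^2, the coefficients solve the normal equations G · a = b where
  G_{ij} = <φ_i, φ_j> and b_i = <f, φ_i>, with φ_0 = 1, φ_1 = x, φ_2 = x^2.
G =
  [2, 0, 2/3]
  [0, 2/3, 0]
  [2/3, 0, 2/5],
b = (8/3, 14/5, 16/15).
Solving gives a_0 = 1, a_1 = 21/5, a_2 = 1, so
  g(x) = x^2 + 21*x/5 + 1.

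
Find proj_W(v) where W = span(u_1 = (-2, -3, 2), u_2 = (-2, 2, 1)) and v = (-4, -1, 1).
proj_W(v) = (-472/153, -113/153, 353/153)

Set up U = [u_1 | ... | u_2] ∈ R^(3×2). The projector onto W = col(U) is P = U (U^T U)^(-1) U^T.
Compute U^T U =
  [17, 0]
  [0, 9],
and U^T v = (13, 7).
Solve U^T U · c = U^T v for the coefficients: c = (13/17, 7/9). The projection is proj_W(v) = U c.
Check: (v - proj_W(v)) · u_1 = 0  (should be 0).
Check: (v - proj_W(v)) · u_2 = 0  (should be 0).
Result: proj_W(v) = (-472/153, -113/153, 353/153).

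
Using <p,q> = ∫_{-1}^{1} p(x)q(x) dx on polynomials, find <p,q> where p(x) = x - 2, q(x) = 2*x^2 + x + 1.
<p,q> = -6

Expand the product: p(x)·q(x) = 2*x^3 - 3*x^2 - x - 2.
∫_{-1}^{1} of each monomial x^k gives [2/(k+1) if k even, 0 if k odd]. Integrating term-by-term (or equivalently evaluating the antiderivative F(x) = x^4/2 - x^3 - x^2/2 - 2*x at the endpoints):
  F(1) − F(−1) = -3 − (3) = -6.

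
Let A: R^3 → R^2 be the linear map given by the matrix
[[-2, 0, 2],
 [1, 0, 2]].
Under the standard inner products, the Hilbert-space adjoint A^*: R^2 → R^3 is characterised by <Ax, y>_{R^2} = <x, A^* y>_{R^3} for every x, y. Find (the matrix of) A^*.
A^* = A^T =
[[-2, 1],
 [0, 0],
 [2, 2]]

For real matrices with standard dot products, the defining identity <Ax, y> = <x, A^* y> gives (Ax)^T y = x^T (A^*) y, i.e. x^T A^T y = x^T (A^*) y. Since this holds for all x, y, we must have A^* = A^T. Therefore
A^* =
[[-2, 1],
 [0, 0],
 [2, 2]].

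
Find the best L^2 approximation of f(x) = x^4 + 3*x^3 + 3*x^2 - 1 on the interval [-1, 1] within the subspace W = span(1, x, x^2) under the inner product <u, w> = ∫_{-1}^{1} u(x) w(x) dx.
g(x) = 27*x^2/7 + 9*x/5 - 38/35

The best approximation g ∈ W is the orthogonal projection of f onto W. Writing g = a_0 + a_1 x + a_2 x^2, the coefficients solve the normal equations G · a = b where
  G_{ij} = <φ_i, φ_j> and b_i = <f, φ_i>, with φ_0 = 1, φ_1 = x, φ_2 = x^2.
G =
  [2, 0, 2/3]
  [0, 2/3, 0]
  [2/3, 0, 2/5],
b = (2/5, 6/5, 86/105).
Solving gives a_0 = -38/35, a_1 = 9/5, a_2 = 27/7, so
  g(x) = 27*x^2/7 + 9*x/5 - 38/35.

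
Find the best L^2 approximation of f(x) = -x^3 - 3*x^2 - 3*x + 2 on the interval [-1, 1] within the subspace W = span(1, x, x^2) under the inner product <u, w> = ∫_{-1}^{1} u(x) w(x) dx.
g(x) = -3*x^2 - 18*x/5 + 2

The best approximation g ∈ W is the orthogonal projection of f onto W. Writing g = a_0 + a_1 x + a_2 x^2, the coefficients solve the normal equations G · a = b where
  G_{ij} = <φ_i, φ_j> and b_i = <f, φ_i>, with φ_0 = 1, φ_1 = x, φ_2 = x^2.
G =
  [2, 0, 2/3]
  [0, 2/3, 0]
  [2/3, 0, 2/5],
b = (2, -12/5, 2/15).
Solving gives a_0 = 2, a_1 = -18/5, a_2 = -3, so
  g(x) = -3*x^2 - 18*x/5 + 2.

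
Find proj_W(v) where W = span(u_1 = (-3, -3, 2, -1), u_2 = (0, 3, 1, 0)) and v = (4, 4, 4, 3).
proj_W(v) = (234/181, 939/181, 79/181, 78/181)

Set up U = [u_1 | ... | u_2] ∈ R^(4×2). The projector onto W = col(U) is P = U (U^T U)^(-1) U^T.
Compute U^T U =
  [23, -7]
  [-7, 10],
and U^T v = (-19, 16).
Solve U^T U · c = U^T v for the coefficients: c = (-78/181, 235/181). The projection is proj_W(v) = U c.
Check: (v - proj_W(v)) · u_1 = 0  (should be 0).
Check: (v - proj_W(v)) · u_2 = 0  (should be 0).
Result: proj_W(v) = (234/181, 939/181, 79/181, 78/181).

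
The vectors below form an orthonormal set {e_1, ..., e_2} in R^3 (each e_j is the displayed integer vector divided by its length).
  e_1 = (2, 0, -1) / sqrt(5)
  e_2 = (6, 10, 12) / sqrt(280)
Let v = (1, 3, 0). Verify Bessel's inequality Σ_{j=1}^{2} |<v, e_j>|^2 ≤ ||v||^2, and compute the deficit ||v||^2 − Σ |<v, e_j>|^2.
Σ |<v, e_j>|^2 = 38/7; ||v||^2 = 10; deficit = 32/7

Write each e_j = u_j / sqrt(<u_j, u_j>) where u_j is the displayed integer vector. Then <v, e_j> = <v, u_j> / sqrt(<u_j, u_j>), so |<v, e_j>|^2 = <v, u_j>^2 / <u_j, u_j>.
Coefficients: <v, e_1> = 2/sqrt(5), <v, e_2> = 36/sqrt(280).
Square and sum: Σ |<v, e_j>|^2 = 38/7.
Compute ||v||^2 = v·v = 10.
Deficit = 10 − 38/7 = 32/7 ≥ 0, confirming Bessel's inequality. (The deficit equals ||v − Σ <v,e_j> e_j||^2, the squared distance from v to span{e_j}.)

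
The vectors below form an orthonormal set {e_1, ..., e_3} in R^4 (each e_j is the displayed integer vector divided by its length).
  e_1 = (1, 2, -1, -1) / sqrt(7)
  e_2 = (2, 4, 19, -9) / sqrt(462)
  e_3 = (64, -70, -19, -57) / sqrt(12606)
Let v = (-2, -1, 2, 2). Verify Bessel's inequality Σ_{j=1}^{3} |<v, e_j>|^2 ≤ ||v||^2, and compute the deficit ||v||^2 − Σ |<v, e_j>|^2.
Σ |<v, e_j>|^2 = 2474/191; ||v||^2 = 13; deficit = 9/191

Write each e_j = u_j / sqrt(<u_j, u_j>) where u_j is the displayed integer vector. Then <v, e_j> = <v, u_j> / sqrt(<u_j, u_j>), so |<v, e_j>|^2 = <v, u_j>^2 / <u_j, u_j>.
Coefficients: <v, e_1> = -8/sqrt(7), <v, e_2> = 12/sqrt(462), <v, e_3> = -210/sqrt(12606).
Square and sum: Σ |<v, e_j>|^2 = 2474/191.
Compute ||v||^2 = v·v = 13.
Deficit = 13 − 2474/191 = 9/191 ≥ 0, confirming Bessel's inequality. (The deficit equals ||v − Σ <v,e_j> e_j||^2, the squared distance from v to span{e_j}.)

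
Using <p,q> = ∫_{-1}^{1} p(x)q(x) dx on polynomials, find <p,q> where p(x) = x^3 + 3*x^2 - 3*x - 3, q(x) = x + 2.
<p,q> = -48/5

Expand the product: p(x)·q(x) = x^4 + 5*x^3 + 3*x^2 - 9*x - 6.
∫_{-1}^{1} of each monomial x^k gives [2/(k+1) if k even, 0 if k odd]. Integrating term-by-term (or equivalently evaluating the antiderivative F(x) = x^5/5 + 5*x^4/4 + x^3 - 9*x^2/2 - 6*x at the endpoints):
  F(1) − F(−1) = -161/20 − (31/20) = -48/5.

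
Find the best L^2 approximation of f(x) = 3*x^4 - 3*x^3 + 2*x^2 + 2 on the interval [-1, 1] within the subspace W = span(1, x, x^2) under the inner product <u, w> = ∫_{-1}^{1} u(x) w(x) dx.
g(x) = 32*x^2/7 - 9*x/5 + 61/35

The best approximation g ∈ W is the orthogonal projection of f onto W. Writing g = a_0 + a_1 x + a_2 x^2, the coefficients solve the normal equations G · a = b where
  G_{ij} = <φ_i, φ_j> and b_i = <f, φ_i>, with φ_0 = 1, φ_1 = x, φ_2 = x^2.
G =
  [2, 0, 2/3]
  [0, 2/3, 0]
  [2/3, 0, 2/5],
b = (98/15, -6/5, 314/105).
Solving gives a_0 = 61/35, a_1 = -9/5, a_2 = 32/7, so
  g(x) = 32*x^2/7 - 9*x/5 + 61/35.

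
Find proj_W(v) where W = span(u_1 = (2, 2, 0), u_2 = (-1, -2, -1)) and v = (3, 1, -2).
proj_W(v) = (3, 1, -2)

Set up U = [u_1 | ... | u_2] ∈ R^(3×2). The projector onto W = col(U) is P = U (U^T U)^(-1) U^T.
Compute U^T U =
  [8, -6]
  [-6, 6],
and U^T v = (8, -3).
Solve U^T U · c = U^T v for the coefficients: c = (5/2, 2). The projection is proj_W(v) = U c.
Check: (v - proj_W(v)) · u_1 = 0  (should be 0).
Check: (v - proj_W(v)) · u_2 = 0  (should be 0).
Result: proj_W(v) = (3, 1, -2).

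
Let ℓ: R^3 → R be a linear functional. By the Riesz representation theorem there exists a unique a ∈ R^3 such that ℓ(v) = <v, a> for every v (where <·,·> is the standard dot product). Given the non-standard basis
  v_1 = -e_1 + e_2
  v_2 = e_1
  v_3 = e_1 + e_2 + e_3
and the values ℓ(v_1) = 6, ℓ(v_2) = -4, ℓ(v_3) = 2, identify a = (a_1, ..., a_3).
a = (-4, 2, 4)

Write a = (a_1, ..., a_3) in the standard basis. For each basis vector v_i, ℓ(v_i) = <v_i, a> is a linear equation in the a_j's. Collect the n equations into a matrix system V a = ℓ, where row i of V is v_i (expressed in the standard basis). Since V is invertible (lower-triangular with 1s on the diagonal, up to permutation), solve by back-substitution:
  V =
[[-1, 1, 0],
 [1, 0, 0],
 [1, 1, 1]]
  V a = (6, -4, 2)
Solving gives a = (-4, 2, 4).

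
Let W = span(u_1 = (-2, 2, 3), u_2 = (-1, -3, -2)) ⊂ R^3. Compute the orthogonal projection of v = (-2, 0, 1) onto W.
proj_W(v) = (-133/69, -7/69, 77/69)

Set up U = [u_1 | ... | u_2] ∈ R^(3×2). The projector onto W = col(U) is P = U (U^T U)^(-1) U^T.
Compute U^T U =
  [17, -10]
  [-10, 14],
and U^T v = (7, 0).
Solve U^T U · c = U^T v for the coefficients: c = (49/69, 35/69). The projection is proj_W(v) = U c.
Check: (v - proj_W(v)) · u_1 = 0  (should be 0).
Check: (v - proj_W(v)) · u_2 = 0  (should be 0).
Result: proj_W(v) = (-133/69, -7/69, 77/69).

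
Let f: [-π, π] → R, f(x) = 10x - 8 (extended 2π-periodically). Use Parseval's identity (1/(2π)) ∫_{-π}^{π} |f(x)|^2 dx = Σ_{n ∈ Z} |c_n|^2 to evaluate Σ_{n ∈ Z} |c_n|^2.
Σ |c_n|^2 = 100π^2/3 + 64

Expand and integrate term by term over [-π, π]:
  ∫ (10x)^2 dx = 100·(2π^3/3); ∫ 2·10·(-8)·x dx = 0 (odd integrand); ∫ (-8)^2 dx = 64·2π.
So (1/(2π)) ∫_{-π}^{π} (10x - 8)^2 dx = 100π^2/3 + 64 = 100π^2/3 + 64.
Parseval ⇒ Σ |c_n|^2 = 100π^2/3 + 64.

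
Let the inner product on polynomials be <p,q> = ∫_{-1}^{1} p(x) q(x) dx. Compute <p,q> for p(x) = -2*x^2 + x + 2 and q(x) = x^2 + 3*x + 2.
<p,q> = 118/15

Expand the product: p(x)·q(x) = -2*x^4 - 5*x^3 + x^2 + 8*x + 4.
∫_{-1}^{1} of each monomial x^k gives [2/(k+1) if k even, 0 if k odd]. Integrating term-by-term (or equivalently evaluating the antiderivative F(x) = -2*x^5/5 - 5*x^4/4 + x^3/3 + 4*x^2 + 4*x at the endpoints):
  F(1) − F(−1) = 401/60 − (-71/60) = 118/15.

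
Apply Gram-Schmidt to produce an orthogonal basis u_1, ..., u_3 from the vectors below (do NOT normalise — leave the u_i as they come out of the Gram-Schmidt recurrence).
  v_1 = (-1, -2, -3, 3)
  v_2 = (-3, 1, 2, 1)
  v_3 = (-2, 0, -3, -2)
Orthogonal basis:
  u_1 = (-1, -2, -3, 3)
  u_2 = (-71/23, 19/23, 40/23, 29/23)
  u_3 = (-719/341, 178/341, -738/341, -859/341)

Apply the Gram-Schmidt recurrence
  u_1 = v_1
  u_i = v_i − Σ_{j<i} ((v_i · u_j) / (u_j · u_j)) · u_j.

Step by step this gives:
  u_1 = (-1, -2, -3, 3)
  u_2 = (-71/23, 19/23, 40/23, 29/23)
  u_3 = (-719/341, 178/341, -738/341, -859/341)

Orthogonality check:
  u_2 · u_1 = 0 (should be 0)
  u_3 · u_1 = 0 (should be 0)
  u_3 · u_2 = 0 (should be 0)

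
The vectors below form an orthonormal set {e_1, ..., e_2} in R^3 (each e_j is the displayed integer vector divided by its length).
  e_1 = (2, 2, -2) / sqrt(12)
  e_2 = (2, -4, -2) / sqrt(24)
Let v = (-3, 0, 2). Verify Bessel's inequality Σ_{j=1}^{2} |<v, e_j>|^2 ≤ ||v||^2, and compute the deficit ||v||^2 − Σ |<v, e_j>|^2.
Σ |<v, e_j>|^2 = 25/2; ||v||^2 = 13; deficit = 1/2

Write each e_j = u_j / sqrt(<u_j, u_j>) where u_j is the displayed integer vector. Then <v, e_j> = <v, u_j> / sqrt(<u_j, u_j>), so |<v, e_j>|^2 = <v, u_j>^2 / <u_j, u_j>.
Coefficients: <v, e_1> = -10/sqrt(12), <v, e_2> = -10/sqrt(24).
Square and sum: Σ |<v, e_j>|^2 = 25/2.
Compute ||v||^2 = v·v = 13.
Deficit = 13 − 25/2 = 1/2 ≥ 0, confirming Bessel's inequality. (The deficit equals ||v − Σ <v,e_j> e_j||^2, the squared distance from v to span{e_j}.)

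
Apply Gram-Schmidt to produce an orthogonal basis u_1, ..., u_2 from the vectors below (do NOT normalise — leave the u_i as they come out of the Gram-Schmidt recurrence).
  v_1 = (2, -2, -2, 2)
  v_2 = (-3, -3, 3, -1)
Orthogonal basis:
  u_1 = (2, -2, -2, 2)
  u_2 = (-2, -4, 2, 0)

Apply the Gram-Schmidt recurrence
  u_1 = v_1
  u_i = v_i − Σ_{j<i} ((v_i · u_j) / (u_j · u_j)) · u_j.

Step by step this gives:
  u_1 = (2, -2, -2, 2)
  u_2 = (-2, -4, 2, 0)

Orthogonality check:
  u_2 · u_1 = 0 (should be 0)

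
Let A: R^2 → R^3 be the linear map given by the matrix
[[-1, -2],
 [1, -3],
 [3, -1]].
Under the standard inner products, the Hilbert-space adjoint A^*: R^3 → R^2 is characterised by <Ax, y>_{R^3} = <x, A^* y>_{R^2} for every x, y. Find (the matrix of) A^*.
A^* = A^T =
[[-1, 1, 3],
 [-2, -3, -1]]

For real matrices with standard dot products, the defining identity <Ax, y> = <x, A^* y> gives (Ax)^T y = x^T (A^*) y, i.e. x^T A^T y = x^T (A^*) y. Since this holds for all x, y, we must have A^* = A^T. Therefore
A^* =
[[-1, 1, 3],
 [-2, -3, -1]].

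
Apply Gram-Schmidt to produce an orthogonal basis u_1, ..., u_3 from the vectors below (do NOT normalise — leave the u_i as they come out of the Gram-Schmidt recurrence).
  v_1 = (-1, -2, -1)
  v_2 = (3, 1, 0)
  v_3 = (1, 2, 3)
Orthogonal basis:
  u_1 = (-1, -2, -1)
  u_2 = (13/6, -2/3, -5/6)
  u_3 = (2/7, -6/7, 10/7)

Apply the Gram-Schmidt recurrence
  u_1 = v_1
  u_i = v_i − Σ_{j<i} ((v_i · u_j) / (u_j · u_j)) · u_j.

Step by step this gives:
  u_1 = (-1, -2, -1)
  u_2 = (13/6, -2/3, -5/6)
  u_3 = (2/7, -6/7, 10/7)

Orthogonality check:
  u_2 · u_1 = 0 (should be 0)
  u_3 · u_1 = 0 (should be 0)
  u_3 · u_2 = 0 (should be 0)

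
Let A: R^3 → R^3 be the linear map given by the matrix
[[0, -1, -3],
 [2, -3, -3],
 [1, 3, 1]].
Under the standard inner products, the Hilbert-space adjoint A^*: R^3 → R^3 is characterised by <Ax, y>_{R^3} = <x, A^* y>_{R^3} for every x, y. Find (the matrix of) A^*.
A^* = A^T =
[[0, 2, 1],
 [-1, -3, 3],
 [-3, -3, 1]]

For real matrices with standard dot products, the defining identity <Ax, y> = <x, A^* y> gives (Ax)^T y = x^T (A^*) y, i.e. x^T A^T y = x^T (A^*) y. Since this holds for all x, y, we must have A^* = A^T. Therefore
A^* =
[[0, 2, 1],
 [-1, -3, 3],
 [-3, -3, 1]].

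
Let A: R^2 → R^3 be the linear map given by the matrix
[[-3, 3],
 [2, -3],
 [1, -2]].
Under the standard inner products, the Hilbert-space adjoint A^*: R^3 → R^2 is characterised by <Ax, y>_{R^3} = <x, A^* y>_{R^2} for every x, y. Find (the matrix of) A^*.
A^* = A^T =
[[-3, 2, 1],
 [3, -3, -2]]

For real matrices with standard dot products, the defining identity <Ax, y> = <x, A^* y> gives (Ax)^T y = x^T (A^*) y, i.e. x^T A^T y = x^T (A^*) y. Since this holds for all x, y, we must have A^* = A^T. Therefore
A^* =
[[-3, 2, 1],
 [3, -3, -2]].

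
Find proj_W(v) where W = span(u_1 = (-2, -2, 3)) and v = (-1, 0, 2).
proj_W(v) = (-16/17, -16/17, 24/17)

Set up U = [u_1 | ... | u_1] ∈ R^(3×1). The projector onto W = col(U) is P = U (U^T U)^(-1) U^T.
Compute U^T U =
  [17],
and U^T v = (8).
Solve U^T U · c = U^T v for the coefficients: c = (8/17). The projection is proj_W(v) = U c.
Check: (v - proj_W(v)) · u_1 = 0  (should be 0).
Result: proj_W(v) = (-16/17, -16/17, 24/17).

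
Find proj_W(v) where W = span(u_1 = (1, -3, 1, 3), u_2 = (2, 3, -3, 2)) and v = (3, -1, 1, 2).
proj_W(v) = (103/84, -37/28, -1/12, 221/84)

Set up U = [u_1 | ... | u_2] ∈ R^(4×2). The projector onto W = col(U) is P = U (U^T U)^(-1) U^T.
Compute U^T U =
  [20, -4]
  [-4, 26],
and U^T v = (13, 4).
Solve U^T U · c = U^T v for the coefficients: c = (59/84, 11/42). The projection is proj_W(v) = U c.
Check: (v - proj_W(v)) · u_1 = 0  (should be 0).
Check: (v - proj_W(v)) · u_2 = 0  (should be 0).
Result: proj_W(v) = (103/84, -37/28, -1/12, 221/84).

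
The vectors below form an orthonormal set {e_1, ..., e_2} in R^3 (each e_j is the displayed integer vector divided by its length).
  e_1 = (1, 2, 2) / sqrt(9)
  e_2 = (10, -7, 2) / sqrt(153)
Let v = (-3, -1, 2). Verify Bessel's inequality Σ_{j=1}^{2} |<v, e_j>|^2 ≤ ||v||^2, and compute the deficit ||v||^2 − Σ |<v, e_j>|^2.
Σ |<v, e_j>|^2 = 42/17; ||v||^2 = 14; deficit = 196/17

Write each e_j = u_j / sqrt(<u_j, u_j>) where u_j is the displayed integer vector. Then <v, e_j> = <v, u_j> / sqrt(<u_j, u_j>), so |<v, e_j>|^2 = <v, u_j>^2 / <u_j, u_j>.
Coefficients: <v, e_1> = -1/sqrt(9), <v, e_2> = -19/sqrt(153).
Square and sum: Σ |<v, e_j>|^2 = 42/17.
Compute ||v||^2 = v·v = 14.
Deficit = 14 − 42/17 = 196/17 ≥ 0, confirming Bessel's inequality. (The deficit equals ||v − Σ <v,e_j> e_j||^2, the squared distance from v to span{e_j}.)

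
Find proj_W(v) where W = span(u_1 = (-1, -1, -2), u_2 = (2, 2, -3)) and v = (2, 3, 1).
proj_W(v) = (5/2, 5/2, 1)

Set up U = [u_1 | ... | u_2] ∈ R^(3×2). The projector onto W = col(U) is P = U (U^T U)^(-1) U^T.
Compute U^T U =
  [6, 2]
  [2, 17],
and U^T v = (-7, 7).
Solve U^T U · c = U^T v for the coefficients: c = (-19/14, 4/7). The projection is proj_W(v) = U c.
Check: (v - proj_W(v)) · u_1 = 0  (should be 0).
Check: (v - proj_W(v)) · u_2 = 0  (should be 0).
Result: proj_W(v) = (5/2, 5/2, 1).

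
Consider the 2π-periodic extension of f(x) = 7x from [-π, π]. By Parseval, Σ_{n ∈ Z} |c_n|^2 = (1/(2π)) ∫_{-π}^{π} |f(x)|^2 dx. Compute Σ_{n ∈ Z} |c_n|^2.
Σ |c_n|^2 = 49π^2/3

Expand and integrate term by term over [-π, π]:
  ∫ (7x)^2 dx = 49·(2π^3/3); ∫ 2·7·(0)·x dx = 0 (odd integrand); ∫ 0^2 dx = 0·2π.
So (1/(2π)) ∫_{-π}^{π} (7x)^2 dx = 49π^2/3 + 0 = 49π^2/3.
Parseval ⇒ Σ |c_n|^2 = 49π^2/3.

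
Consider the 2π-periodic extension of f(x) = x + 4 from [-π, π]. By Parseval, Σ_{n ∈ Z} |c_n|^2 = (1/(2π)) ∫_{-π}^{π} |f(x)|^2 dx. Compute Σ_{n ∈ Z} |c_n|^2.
Σ |c_n|^2 = π^2/3 + 16

Expand and integrate term by term over [-π, π]:
  ∫ (x)^2 dx = 1·(2π^3/3); ∫ 2·1·(4)·x dx = 0 (odd integrand); ∫ 4^2 dx = 16·2π.
So (1/(2π)) ∫_{-π}^{π} (x + 4)^2 dx = 1π^2/3 + 16 = π^2/3 + 16.
Parseval ⇒ Σ |c_n|^2 = π^2/3 + 16.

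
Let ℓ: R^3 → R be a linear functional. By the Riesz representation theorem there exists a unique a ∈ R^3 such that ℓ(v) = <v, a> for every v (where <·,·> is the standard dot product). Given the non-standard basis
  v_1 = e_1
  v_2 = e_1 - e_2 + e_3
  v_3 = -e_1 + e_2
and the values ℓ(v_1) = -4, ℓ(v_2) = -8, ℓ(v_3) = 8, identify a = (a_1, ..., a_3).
a = (-4, 4, 0)

Write a = (a_1, ..., a_3) in the standard basis. For each basis vector v_i, ℓ(v_i) = <v_i, a> is a linear equation in the a_j's. Collect the n equations into a matrix system V a = ℓ, where row i of V is v_i (expressed in the standard basis). Since V is invertible (lower-triangular with 1s on the diagonal, up to permutation), solve by back-substitution:
  V =
[[1, 0, 0],
 [1, -1, 1],
 [-1, 1, 0]]
  V a = (-4, -8, 8)
Solving gives a = (-4, 4, 0).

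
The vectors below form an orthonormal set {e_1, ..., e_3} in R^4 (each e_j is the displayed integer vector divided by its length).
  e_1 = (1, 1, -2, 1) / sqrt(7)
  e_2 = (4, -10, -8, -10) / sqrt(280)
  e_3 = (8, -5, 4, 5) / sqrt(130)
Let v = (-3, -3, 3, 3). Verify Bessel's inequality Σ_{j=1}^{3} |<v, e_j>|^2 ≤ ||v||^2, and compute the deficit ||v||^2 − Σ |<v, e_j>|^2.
Σ |<v, e_j>|^2 = 243/13; ||v||^2 = 36; deficit = 225/13

Write each e_j = u_j / sqrt(<u_j, u_j>) where u_j is the displayed integer vector. Then <v, e_j> = <v, u_j> / sqrt(<u_j, u_j>), so |<v, e_j>|^2 = <v, u_j>^2 / <u_j, u_j>.
Coefficients: <v, e_1> = -9/sqrt(7), <v, e_2> = -36/sqrt(280), <v, e_3> = 18/sqrt(130).
Square and sum: Σ |<v, e_j>|^2 = 243/13.
Compute ||v||^2 = v·v = 36.
Deficit = 36 − 243/13 = 225/13 ≥ 0, confirming Bessel's inequality. (The deficit equals ||v − Σ <v,e_j> e_j||^2, the squared distance from v to span{e_j}.)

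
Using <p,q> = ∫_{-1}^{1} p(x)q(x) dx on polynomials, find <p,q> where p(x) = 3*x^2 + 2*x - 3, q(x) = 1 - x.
<p,q> = -16/3

Expand the product: p(x)·q(x) = -3*x^3 + x^2 + 5*x - 3.
∫_{-1}^{1} of each monomial x^k gives [2/(k+1) if k even, 0 if k odd]. Integrating term-by-term (or equivalently evaluating the antiderivative F(x) = -3*x^4/4 + x^3/3 + 5*x^2/2 - 3*x at the endpoints):
  F(1) − F(−1) = -11/12 − (53/12) = -16/3.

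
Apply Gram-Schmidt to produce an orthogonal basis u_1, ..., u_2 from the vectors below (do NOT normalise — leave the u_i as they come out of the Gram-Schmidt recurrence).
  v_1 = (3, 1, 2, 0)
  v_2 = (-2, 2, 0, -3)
Orthogonal basis:
  u_1 = (3, 1, 2, 0)
  u_2 = (-8/7, 16/7, 4/7, -3)

Apply the Gram-Schmidt recurrence
  u_1 = v_1
  u_i = v_i − Σ_{j<i} ((v_i · u_j) / (u_j · u_j)) · u_j.

Step by step this gives:
  u_1 = (3, 1, 2, 0)
  u_2 = (-8/7, 16/7, 4/7, -3)

Orthogonality check:
  u_2 · u_1 = 0 (should be 0)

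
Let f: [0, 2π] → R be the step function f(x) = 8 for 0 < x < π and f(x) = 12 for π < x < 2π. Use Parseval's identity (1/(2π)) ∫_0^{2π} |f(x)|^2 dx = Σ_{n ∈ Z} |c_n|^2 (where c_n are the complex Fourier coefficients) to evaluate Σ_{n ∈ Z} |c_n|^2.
Σ |c_n|^2 = 104

Parseval equates the L^2 energy of f (normalised by 1/(2π)) with the ℓ^2 sum of its Fourier coefficients: (1/(2π)) ∫_0^{2π} |f|^2 = Σ |c_n|^2.
Compute the left side: (1/(2π)) [∫_0^π 8^2 dx + ∫_π^{2π} 12^2 dx] = (1/(2π)) · (64π + 144π) = (64 + 144)/2 = 104.
So Σ_{n ∈ Z} |c_n|^2 = 104.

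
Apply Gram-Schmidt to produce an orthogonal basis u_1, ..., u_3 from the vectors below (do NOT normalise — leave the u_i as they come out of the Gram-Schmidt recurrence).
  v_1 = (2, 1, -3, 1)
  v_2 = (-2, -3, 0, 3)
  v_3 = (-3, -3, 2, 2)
Orthogonal basis:
  u_1 = (2, 1, -3, 1)
  u_2 = (-22/15, -41/15, -4/5, 49/15)
  u_3 = (-6/157, 49/314, 11/157, 41/314)

Apply the Gram-Schmidt recurrence
  u_1 = v_1
  u_i = v_i − Σ_{j<i} ((v_i · u_j) / (u_j · u_j)) · u_j.

Step by step this gives:
  u_1 = (2, 1, -3, 1)
  u_2 = (-22/15, -41/15, -4/5, 49/15)
  u_3 = (-6/157, 49/314, 11/157, 41/314)

Orthogonality check:
  u_2 · u_1 = 0 (should be 0)
  u_3 · u_1 = 0 (should be 0)
  u_3 · u_2 = 0 (should be 0)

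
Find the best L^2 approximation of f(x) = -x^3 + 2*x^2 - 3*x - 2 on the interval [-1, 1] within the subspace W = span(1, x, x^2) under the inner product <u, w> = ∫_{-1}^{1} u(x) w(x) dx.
g(x) = 2*x^2 - 18*x/5 - 2

The best approximation g ∈ W is the orthogonal projection of f onto W. Writing g = a_0 + a_1 x + a_2 x^2, the coefficients solve the normal equations G · a = b where
  G_{ij} = <φ_i, φ_j> and b_i = <f, φ_i>, with φ_0 = 1, φ_1 = x, φ_2 = x^2.
G =
  [2, 0, 2/3]
  [0, 2/3, 0]
  [2/3, 0, 2/5],
b = (-8/3, -12/5, -8/15).
Solving gives a_0 = -2, a_1 = -18/5, a_2 = 2, so
  g(x) = 2*x^2 - 18*x/5 - 2.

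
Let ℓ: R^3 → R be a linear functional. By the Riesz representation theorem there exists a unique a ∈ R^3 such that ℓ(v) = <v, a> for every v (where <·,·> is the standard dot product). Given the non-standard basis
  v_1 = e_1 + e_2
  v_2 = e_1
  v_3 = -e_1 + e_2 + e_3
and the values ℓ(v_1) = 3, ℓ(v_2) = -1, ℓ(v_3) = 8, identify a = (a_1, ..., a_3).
a = (-1, 4, 3)

Write a = (a_1, ..., a_3) in the standard basis. For each basis vector v_i, ℓ(v_i) = <v_i, a> is a linear equation in the a_j's. Collect the n equations into a matrix system V a = ℓ, where row i of V is v_i (expressed in the standard basis). Since V is invertible (lower-triangular with 1s on the diagonal, up to permutation), solve by back-substitution:
  V =
[[1, 1, 0],
 [1, 0, 0],
 [-1, 1, 1]]
  V a = (3, -1, 8)
Solving gives a = (-1, 4, 3).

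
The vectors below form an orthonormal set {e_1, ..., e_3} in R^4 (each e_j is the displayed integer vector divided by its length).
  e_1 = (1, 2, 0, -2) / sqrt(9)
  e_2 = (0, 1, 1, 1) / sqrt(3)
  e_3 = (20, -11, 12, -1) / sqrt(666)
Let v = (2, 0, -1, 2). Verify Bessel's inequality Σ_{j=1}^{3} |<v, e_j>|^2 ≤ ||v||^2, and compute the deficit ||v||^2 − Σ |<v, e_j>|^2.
Σ |<v, e_j>|^2 = 199/111; ||v||^2 = 9; deficit = 800/111

Write each e_j = u_j / sqrt(<u_j, u_j>) where u_j is the displayed integer vector. Then <v, e_j> = <v, u_j> / sqrt(<u_j, u_j>), so |<v, e_j>|^2 = <v, u_j>^2 / <u_j, u_j>.
Coefficients: <v, e_1> = -2/sqrt(9), <v, e_2> = 1/sqrt(3), <v, e_3> = 26/sqrt(666).
Square and sum: Σ |<v, e_j>|^2 = 199/111.
Compute ||v||^2 = v·v = 9.
Deficit = 9 − 199/111 = 800/111 ≥ 0, confirming Bessel's inequality. (The deficit equals ||v − Σ <v,e_j> e_j||^2, the squared distance from v to span{e_j}.)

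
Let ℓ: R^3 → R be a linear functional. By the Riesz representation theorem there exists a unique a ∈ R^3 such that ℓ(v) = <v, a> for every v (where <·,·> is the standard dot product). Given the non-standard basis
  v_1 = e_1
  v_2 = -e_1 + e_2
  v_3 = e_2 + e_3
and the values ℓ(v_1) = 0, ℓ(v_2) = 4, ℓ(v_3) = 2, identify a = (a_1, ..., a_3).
a = (0, 4, -2)

Write a = (a_1, ..., a_3) in the standard basis. For each basis vector v_i, ℓ(v_i) = <v_i, a> is a linear equation in the a_j's. Collect the n equations into a matrix system V a = ℓ, where row i of V is v_i (expressed in the standard basis). Since V is invertible (lower-triangular with 1s on the diagonal, up to permutation), solve by back-substitution:
  V =
[[1, 0, 0],
 [-1, 1, 0],
 [0, 1, 1]]
  V a = (0, 4, 2)
Solving gives a = (0, 4, -2).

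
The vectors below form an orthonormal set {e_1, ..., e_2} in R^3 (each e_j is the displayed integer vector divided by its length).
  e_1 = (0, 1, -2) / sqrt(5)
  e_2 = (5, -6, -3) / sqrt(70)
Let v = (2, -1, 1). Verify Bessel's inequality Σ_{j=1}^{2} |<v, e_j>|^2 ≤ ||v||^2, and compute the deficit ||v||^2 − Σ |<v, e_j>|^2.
Σ |<v, e_j>|^2 = 59/14; ||v||^2 = 6; deficit = 25/14

Write each e_j = u_j / sqrt(<u_j, u_j>) where u_j is the displayed integer vector. Then <v, e_j> = <v, u_j> / sqrt(<u_j, u_j>), so |<v, e_j>|^2 = <v, u_j>^2 / <u_j, u_j>.
Coefficients: <v, e_1> = -3/sqrt(5), <v, e_2> = 13/sqrt(70).
Square and sum: Σ |<v, e_j>|^2 = 59/14.
Compute ||v||^2 = v·v = 6.
Deficit = 6 − 59/14 = 25/14 ≥ 0, confirming Bessel's inequality. (The deficit equals ||v − Σ <v,e_j> e_j||^2, the squared distance from v to span{e_j}.)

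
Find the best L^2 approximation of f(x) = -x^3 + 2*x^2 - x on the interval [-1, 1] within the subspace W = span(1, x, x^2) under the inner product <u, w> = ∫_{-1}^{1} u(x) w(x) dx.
g(x) = 2*x^2 - 8*x/5

The best approximation g ∈ W is the orthogonal projection of f onto W. Writing g = a_0 + a_1 x + a_2 x^2, the coefficients solve the normal equations G · a = b where
  G_{ij} = <φ_i, φ_j> and b_i = <f, φ_i>, with φ_0 = 1, φ_1 = x, φ_2 = x^2.
G =
  [2, 0, 2/3]
  [0, 2/3, 0]
  [2/3, 0, 2/5],
b = (4/3, -16/15, 4/5).
Solving gives a_0 = 0, a_1 = -8/5, a_2 = 2, so
  g(x) = 2*x^2 - 8*x/5.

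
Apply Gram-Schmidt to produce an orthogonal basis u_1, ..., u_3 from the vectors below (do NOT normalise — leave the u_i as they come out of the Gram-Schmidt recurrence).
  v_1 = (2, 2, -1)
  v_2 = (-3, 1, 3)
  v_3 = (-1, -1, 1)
Orthogonal basis:
  u_1 = (2, 2, -1)
  u_2 = (-13/9, 23/9, 20/9)
  u_3 = (14/61, -6/61, 16/61)

Apply the Gram-Schmidt recurrence
  u_1 = v_1
  u_i = v_i − Σ_{j<i} ((v_i · u_j) / (u_j · u_j)) · u_j.

Step by step this gives:
  u_1 = (2, 2, -1)
  u_2 = (-13/9, 23/9, 20/9)
  u_3 = (14/61, -6/61, 16/61)

Orthogonality check:
  u_2 · u_1 = 0 (should be 0)
  u_3 · u_1 = 0 (should be 0)
  u_3 · u_2 = 0 (should be 0)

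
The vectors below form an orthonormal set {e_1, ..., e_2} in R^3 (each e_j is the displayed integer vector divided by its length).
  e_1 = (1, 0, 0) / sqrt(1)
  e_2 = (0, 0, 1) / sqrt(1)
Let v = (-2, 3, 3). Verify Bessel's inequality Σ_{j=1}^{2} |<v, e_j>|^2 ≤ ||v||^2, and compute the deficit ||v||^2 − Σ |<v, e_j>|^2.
Σ |<v, e_j>|^2 = 13; ||v||^2 = 22; deficit = 9

Write each e_j = u_j / sqrt(<u_j, u_j>) where u_j is the displayed integer vector. Then <v, e_j> = <v, u_j> / sqrt(<u_j, u_j>), so |<v, e_j>|^2 = <v, u_j>^2 / <u_j, u_j>.
Coefficients: <v, e_1> = -2/sqrt(1), <v, e_2> = 3/sqrt(1).
Square and sum: Σ |<v, e_j>|^2 = 13.
Compute ||v||^2 = v·v = 22.
Deficit = 22 − 13 = 9 ≥ 0, confirming Bessel's inequality. (The deficit equals ||v − Σ <v,e_j> e_j||^2, the squared distance from v to span{e_j}.)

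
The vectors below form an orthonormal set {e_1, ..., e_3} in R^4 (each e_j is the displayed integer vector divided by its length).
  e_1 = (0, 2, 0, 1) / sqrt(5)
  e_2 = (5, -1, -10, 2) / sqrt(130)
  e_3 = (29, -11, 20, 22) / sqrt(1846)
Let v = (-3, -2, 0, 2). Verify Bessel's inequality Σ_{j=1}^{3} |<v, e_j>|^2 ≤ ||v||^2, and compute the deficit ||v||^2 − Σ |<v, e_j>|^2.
Σ |<v, e_j>|^2 = 118/71; ||v||^2 = 17; deficit = 1089/71

Write each e_j = u_j / sqrt(<u_j, u_j>) where u_j is the displayed integer vector. Then <v, e_j> = <v, u_j> / sqrt(<u_j, u_j>), so |<v, e_j>|^2 = <v, u_j>^2 / <u_j, u_j>.
Coefficients: <v, e_1> = -2/sqrt(5), <v, e_2> = -9/sqrt(130), <v, e_3> = -21/sqrt(1846).
Square and sum: Σ |<v, e_j>|^2 = 118/71.
Compute ||v||^2 = v·v = 17.
Deficit = 17 − 118/71 = 1089/71 ≥ 0, confirming Bessel's inequality. (The deficit equals ||v − Σ <v,e_j> e_j||^2, the squared distance from v to span{e_j}.)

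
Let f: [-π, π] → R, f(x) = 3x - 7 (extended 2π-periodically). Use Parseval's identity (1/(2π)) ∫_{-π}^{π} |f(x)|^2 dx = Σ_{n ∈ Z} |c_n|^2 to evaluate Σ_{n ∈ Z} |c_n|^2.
Σ |c_n|^2 = 3π^2 + 49

Expand and integrate term by term over [-π, π]:
  ∫ (3x)^2 dx = 9·(2π^3/3); ∫ 2·3·(-7)·x dx = 0 (odd integrand); ∫ (-7)^2 dx = 49·2π.
So (1/(2π)) ∫_{-π}^{π} (3x - 7)^2 dx = 9π^2/3 + 49 = 3π^2 + 49.
Parseval ⇒ Σ |c_n|^2 = 3π^2 + 49.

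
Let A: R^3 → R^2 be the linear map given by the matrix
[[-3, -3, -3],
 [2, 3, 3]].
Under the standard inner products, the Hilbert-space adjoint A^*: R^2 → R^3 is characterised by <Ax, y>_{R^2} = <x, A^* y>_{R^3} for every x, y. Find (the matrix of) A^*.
A^* = A^T =
[[-3, 2],
 [-3, 3],
 [-3, 3]]

For real matrices with standard dot products, the defining identity <Ax, y> = <x, A^* y> gives (Ax)^T y = x^T (A^*) y, i.e. x^T A^T y = x^T (A^*) y. Since this holds for all x, y, we must have A^* = A^T. Therefore
A^* =
[[-3, 2],
 [-3, 3],
 [-3, 3]].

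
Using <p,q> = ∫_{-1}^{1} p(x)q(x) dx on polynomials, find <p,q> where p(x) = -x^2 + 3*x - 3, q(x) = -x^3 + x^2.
<p,q> = -18/5

Expand the product: p(x)·q(x) = x^5 - 4*x^4 + 6*x^3 - 3*x^2.
∫_{-1}^{1} of each monomial x^k gives [2/(k+1) if k even, 0 if k odd]. Integrating term-by-term (or equivalently evaluating the antiderivative F(x) = x^6/6 - 4*x^5/5 + 3*x^4/2 - x^3 at the endpoints):
  F(1) − F(−1) = -2/15 − (52/15) = -18/5.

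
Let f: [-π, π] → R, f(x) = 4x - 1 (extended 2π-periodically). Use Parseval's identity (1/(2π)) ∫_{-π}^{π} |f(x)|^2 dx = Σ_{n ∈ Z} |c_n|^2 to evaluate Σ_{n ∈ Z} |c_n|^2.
Σ |c_n|^2 = 16π^2/3 + 1

Expand and integrate term by term over [-π, π]:
  ∫ (4x)^2 dx = 16·(2π^3/3); ∫ 2·4·(-1)·x dx = 0 (odd integrand); ∫ (-1)^2 dx = 1·2π.
So (1/(2π)) ∫_{-π}^{π} (4x - 1)^2 dx = 16π^2/3 + 1 = 16π^2/3 + 1.
Parseval ⇒ Σ |c_n|^2 = 16π^2/3 + 1.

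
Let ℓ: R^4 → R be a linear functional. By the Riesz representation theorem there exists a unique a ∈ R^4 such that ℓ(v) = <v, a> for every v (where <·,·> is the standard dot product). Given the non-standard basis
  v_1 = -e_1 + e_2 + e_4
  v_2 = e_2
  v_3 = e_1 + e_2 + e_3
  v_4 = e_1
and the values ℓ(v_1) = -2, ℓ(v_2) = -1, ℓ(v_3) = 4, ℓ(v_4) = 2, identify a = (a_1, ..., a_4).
a = (2, -1, 3, 1)

Write a = (a_1, ..., a_4) in the standard basis. For each basis vector v_i, ℓ(v_i) = <v_i, a> is a linear equation in the a_j's. Collect the n equations into a matrix system V a = ℓ, where row i of V is v_i (expressed in the standard basis). Since V is invertible (lower-triangular with 1s on the diagonal, up to permutation), solve by back-substitution:
  V =
[[-1, 1, 0, 1],
 [0, 1, 0, 0],
 [1, 1, 1, 0],
 [1, 0, 0, 0]]
  V a = (-2, -1, 4, 2)
Solving gives a = (2, -1, 3, 1).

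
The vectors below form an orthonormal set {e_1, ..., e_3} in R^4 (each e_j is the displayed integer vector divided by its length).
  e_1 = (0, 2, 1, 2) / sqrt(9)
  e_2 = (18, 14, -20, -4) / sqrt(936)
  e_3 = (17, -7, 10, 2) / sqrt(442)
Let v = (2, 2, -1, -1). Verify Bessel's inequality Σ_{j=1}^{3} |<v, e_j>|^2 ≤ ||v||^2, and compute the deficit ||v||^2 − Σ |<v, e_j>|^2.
Σ |<v, e_j>|^2 = 145/17; ||v||^2 = 10; deficit = 25/17

Write each e_j = u_j / sqrt(<u_j, u_j>) where u_j is the displayed integer vector. Then <v, e_j> = <v, u_j> / sqrt(<u_j, u_j>), so |<v, e_j>|^2 = <v, u_j>^2 / <u_j, u_j>.
Coefficients: <v, e_1> = 1/sqrt(9), <v, e_2> = 88/sqrt(936), <v, e_3> = 8/sqrt(442).
Square and sum: Σ |<v, e_j>|^2 = 145/17.
Compute ||v||^2 = v·v = 10.
Deficit = 10 − 145/17 = 25/17 ≥ 0, confirming Bessel's inequality. (The deficit equals ||v − Σ <v,e_j> e_j||^2, the squared distance from v to span{e_j}.)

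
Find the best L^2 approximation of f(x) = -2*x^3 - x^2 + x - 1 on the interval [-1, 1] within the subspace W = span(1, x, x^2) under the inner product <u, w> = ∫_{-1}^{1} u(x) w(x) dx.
g(x) = -x^2 - x/5 - 1

The best approximation g ∈ W is the orthogonal projection of f onto W. Writing g = a_0 + a_1 x + a_2 x^2, the coefficients solve the normal equations G · a = b where
  G_{ij} = <φ_i, φ_j> and b_i = <f, φ_i>, with φ_0 = 1, φ_1 = x, φ_2 = x^2.
G =
  [2, 0, 2/3]
  [0, 2/3, 0]
  [2/3, 0, 2/5],
b = (-8/3, -2/15, -16/15).
Solving gives a_0 = -1, a_1 = -1/5, a_2 = -1, so
  g(x) = -x^2 - x/5 - 1.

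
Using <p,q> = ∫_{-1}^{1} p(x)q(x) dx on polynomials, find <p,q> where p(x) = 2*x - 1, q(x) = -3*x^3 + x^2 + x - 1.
<p,q> = 4/15

Expand the product: p(x)·q(x) = -6*x^4 + 5*x^3 + x^2 - 3*x + 1.
∫_{-1}^{1} of each monomial x^k gives [2/(k+1) if k even, 0 if k odd]. Integrating term-by-term (or equivalently evaluating the antiderivative F(x) = -6*x^5/5 + 5*x^4/4 + x^3/3 - 3*x^2/2 + x at the endpoints):
  F(1) − F(−1) = -7/60 − (-23/60) = 4/15.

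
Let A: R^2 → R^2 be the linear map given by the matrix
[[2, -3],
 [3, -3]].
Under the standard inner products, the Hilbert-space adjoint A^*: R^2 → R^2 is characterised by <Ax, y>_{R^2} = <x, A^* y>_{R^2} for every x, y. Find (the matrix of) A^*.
A^* = A^T =
[[2, 3],
 [-3, -3]]

For real matrices with standard dot products, the defining identity <Ax, y> = <x, A^* y> gives (Ax)^T y = x^T (A^*) y, i.e. x^T A^T y = x^T (A^*) y. Since this holds for all x, y, we must have A^* = A^T. Therefore
A^* =
[[2, 3],
 [-3, -3]].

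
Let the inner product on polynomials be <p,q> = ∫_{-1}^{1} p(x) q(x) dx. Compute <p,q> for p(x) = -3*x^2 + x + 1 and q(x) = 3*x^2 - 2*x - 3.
<p,q> = -44/15

Expand the product: p(x)·q(x) = -9*x^4 + 9*x^3 + 10*x^2 - 5*x - 3.
∫_{-1}^{1} of each monomial x^k gives [2/(k+1) if k even, 0 if k odd]. Integrating term-by-term (or equivalently evaluating the antiderivative F(x) = -9*x^5/5 + 9*x^4/4 + 10*x^3/3 - 5*x^2/2 - 3*x at the endpoints):
  F(1) − F(−1) = -103/60 − (73/60) = -44/15.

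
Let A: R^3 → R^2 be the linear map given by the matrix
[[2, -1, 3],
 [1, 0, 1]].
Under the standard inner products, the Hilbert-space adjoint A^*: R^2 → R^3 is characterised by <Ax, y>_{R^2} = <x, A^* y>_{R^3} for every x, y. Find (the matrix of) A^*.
A^* = A^T =
[[2, 1],
 [-1, 0],
 [3, 1]]

For real matrices with standard dot products, the defining identity <Ax, y> = <x, A^* y> gives (Ax)^T y = x^T (A^*) y, i.e. x^T A^T y = x^T (A^*) y. Since this holds for all x, y, we must have A^* = A^T. Therefore
A^* =
[[2, 1],
 [-1, 0],
 [3, 1]].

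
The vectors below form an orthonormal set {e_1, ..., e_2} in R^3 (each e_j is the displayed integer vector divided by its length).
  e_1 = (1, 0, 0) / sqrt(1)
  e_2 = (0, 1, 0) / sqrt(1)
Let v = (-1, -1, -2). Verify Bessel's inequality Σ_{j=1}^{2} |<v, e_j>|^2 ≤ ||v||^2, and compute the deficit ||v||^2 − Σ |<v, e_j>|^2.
Σ |<v, e_j>|^2 = 2; ||v||^2 = 6; deficit = 4

Write each e_j = u_j / sqrt(<u_j, u_j>) where u_j is the displayed integer vector. Then <v, e_j> = <v, u_j> / sqrt(<u_j, u_j>), so |<v, e_j>|^2 = <v, u_j>^2 / <u_j, u_j>.
Coefficients: <v, e_1> = -1/sqrt(1), <v, e_2> = -1/sqrt(1).
Square and sum: Σ |<v, e_j>|^2 = 2.
Compute ||v||^2 = v·v = 6.
Deficit = 6 − 2 = 4 ≥ 0, confirming Bessel's inequality. (The deficit equals ||v − Σ <v,e_j> e_j||^2, the squared distance from v to span{e_j}.)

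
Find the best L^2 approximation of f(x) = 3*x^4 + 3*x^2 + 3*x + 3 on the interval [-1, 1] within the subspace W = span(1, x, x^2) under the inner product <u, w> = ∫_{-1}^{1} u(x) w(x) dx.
g(x) = 39*x^2/7 + 3*x + 96/35

The best approximation g ∈ W is the orthogonal projection of f onto W. Writing g = a_0 + a_1 x + a_2 x^2, the coefficients solve the normal equations G · a = b where
  G_{ij} = <φ_i, φ_j> and b_i = <f, φ_i>, with φ_0 = 1, φ_1 = x, φ_2 = x^2.
G =
  [2, 0, 2/3]
  [0, 2/3, 0]
  [2/3, 0, 2/5],
b = (46/5, 2, 142/35).
Solving gives a_0 = 96/35, a_1 = 3, a_2 = 39/7, so
  g(x) = 39*x^2/7 + 3*x + 96/35.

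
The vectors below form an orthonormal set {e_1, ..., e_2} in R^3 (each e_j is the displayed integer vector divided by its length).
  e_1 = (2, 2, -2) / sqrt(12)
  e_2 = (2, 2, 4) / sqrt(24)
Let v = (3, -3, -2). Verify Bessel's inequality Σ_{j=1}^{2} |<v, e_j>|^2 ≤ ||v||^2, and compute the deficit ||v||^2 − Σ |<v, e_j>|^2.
Σ |<v, e_j>|^2 = 4; ||v||^2 = 22; deficit = 18

Write each e_j = u_j / sqrt(<u_j, u_j>) where u_j is the displayed integer vector. Then <v, e_j> = <v, u_j> / sqrt(<u_j, u_j>), so |<v, e_j>|^2 = <v, u_j>^2 / <u_j, u_j>.
Coefficients: <v, e_1> = 4/sqrt(12), <v, e_2> = -8/sqrt(24).
Square and sum: Σ |<v, e_j>|^2 = 4.
Compute ||v||^2 = v·v = 22.
Deficit = 22 − 4 = 18 ≥ 0, confirming Bessel's inequality. (The deficit equals ||v − Σ <v,e_j> e_j||^2, the squared distance from v to span{e_j}.)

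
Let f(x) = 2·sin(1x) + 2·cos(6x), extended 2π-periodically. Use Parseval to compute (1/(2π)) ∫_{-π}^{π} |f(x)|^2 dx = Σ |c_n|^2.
Σ |c_n|^2 = 4

Expand |f|^2 and use orthogonality of {sin(nx), cos(mx)} on [-π, π]:
  ∫_{-π}^{π} sin(nx)^2 dx = π, ∫ cos(mx)^2 dx = π, and cross terms integrate to 0.
So ∫_{-π}^{π} f(x)^2 dx = 2^2 · π + 2^2 · π = (4 + 4)π.
Divide by 2π: (4 + 4)/2 = 4.
By Parseval, this equals Σ |c_n|^2.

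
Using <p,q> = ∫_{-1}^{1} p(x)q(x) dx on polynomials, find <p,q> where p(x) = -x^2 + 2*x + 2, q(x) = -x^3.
<p,q> = -4/5

Expand the product: p(x)·q(x) = x^5 - 2*x^4 - 2*x^3.
∫_{-1}^{1} of each monomial x^k gives [2/(k+1) if k even, 0 if k odd]. Integrating term-by-term (or equivalently evaluating the antiderivative F(x) = x^6/6 - 2*x^5/5 - x^4/2 at the endpoints):
  F(1) − F(−1) = -11/15 − (1/15) = -4/5.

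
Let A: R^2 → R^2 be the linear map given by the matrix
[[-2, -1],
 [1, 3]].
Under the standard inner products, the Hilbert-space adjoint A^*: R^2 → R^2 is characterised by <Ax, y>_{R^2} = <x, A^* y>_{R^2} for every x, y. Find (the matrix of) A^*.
A^* = A^T =
[[-2, 1],
 [-1, 3]]

For real matrices with standard dot products, the defining identity <Ax, y> = <x, A^* y> gives (Ax)^T y = x^T (A^*) y, i.e. x^T A^T y = x^T (A^*) y. Since this holds for all x, y, we must have A^* = A^T. Therefore
A^* =
[[-2, 1],
 [-1, 3]].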